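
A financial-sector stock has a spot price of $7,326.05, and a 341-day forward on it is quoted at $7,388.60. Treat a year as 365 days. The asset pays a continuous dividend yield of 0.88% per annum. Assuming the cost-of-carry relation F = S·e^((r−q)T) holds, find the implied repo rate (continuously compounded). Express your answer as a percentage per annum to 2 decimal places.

1.79%

From F = S·e^((r−q)T): (r − q) = ln(F/S)/T
ln(7388.60/7326.05) = ln(1.008538) = 0.008502
(r − q) = 0.008502 / (341/365) = 0.009100
r = ln(F/S)/T + q = 0.009100 + 0.0088 = 0.017900
r = 1.79%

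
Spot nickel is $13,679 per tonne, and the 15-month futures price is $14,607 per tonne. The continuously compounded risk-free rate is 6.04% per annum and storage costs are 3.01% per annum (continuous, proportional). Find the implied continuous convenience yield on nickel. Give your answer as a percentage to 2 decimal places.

3.80%

F = S·e^((r+u−y)T) ⇒ (r+u−y) = ln(F/S)/T
ln(14607/13679) = 0.065639; /T ⇒ 0.052511
y = r + u − ln(F/S)/T = 0.0604 + 0.0301 − 0.052511 = 0.037989
y = 3.80%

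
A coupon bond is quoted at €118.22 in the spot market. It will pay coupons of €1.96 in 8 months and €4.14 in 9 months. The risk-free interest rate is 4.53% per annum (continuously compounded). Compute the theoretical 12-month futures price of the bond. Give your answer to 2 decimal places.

PV(coupons) I = 1.96·e^(−0.0453·8/12) + 4.14·e^(−0.0453·9/12)
I = 1.9017 + 4.0017 = 5.9034
F = (S − I)·e^(rT) = (118.22 − 5.9034) · e^(0.0453·12/12)
= 112.3166 · e^0.045300 = 112.3166 × 1.046342 = €117.52

€117.52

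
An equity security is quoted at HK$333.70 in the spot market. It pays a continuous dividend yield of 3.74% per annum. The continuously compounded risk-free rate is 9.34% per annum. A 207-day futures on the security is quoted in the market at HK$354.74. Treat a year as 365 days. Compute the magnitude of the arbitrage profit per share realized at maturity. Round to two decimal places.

HK$10.27 per share

Fair futures: F* = S·e^(carry·T), with carry = (r − q) = 0.0934 − 0.0374 = 0.0560
F* = 333.70 · e^(0.0560 × 207/365) = 333.70 · e^0.031759 = 333.70 × 1.032269 = HK$344.4682
Market HK$354.74 > fair HK$344.4682: forward overpriced → cash-and-carry (buy spot, short the forward).
At maturity, profit = |F_mkt − F*| = |354.74 − 344.4682| = HK$10.27 per share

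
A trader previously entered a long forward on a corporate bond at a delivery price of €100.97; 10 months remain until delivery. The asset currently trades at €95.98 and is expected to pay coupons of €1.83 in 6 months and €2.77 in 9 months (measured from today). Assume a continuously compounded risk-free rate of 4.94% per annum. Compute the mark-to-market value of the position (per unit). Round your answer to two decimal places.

-€5.37

PV(remaining coupons) I = 1.83·e^(−0.0494·6/12) + 2.77·e^(−0.0494·9/12) = 4.4546
Current forward F = (S − I)·e^(rT) = (95.98 − 4.4546)·e^(0.0494·10/12) = 91.5254 × 1.042026 = 95.3718
Value (long) = (F − K)·e^(−rT) = (95.3718 − 100.97) × 0.959669 = -5.3724
Value = -€5.37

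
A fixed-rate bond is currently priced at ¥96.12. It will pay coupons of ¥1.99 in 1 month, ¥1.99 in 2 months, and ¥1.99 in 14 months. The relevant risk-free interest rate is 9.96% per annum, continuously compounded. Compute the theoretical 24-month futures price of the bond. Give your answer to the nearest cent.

PV(coupons) I = 1.99·e^(−0.0996·1/12) + 1.99·e^(−0.0996·2/12) + 1.99·e^(−0.0996·14/12)
I = 1.9736 + 1.9572 + 1.7717 = 5.7025
F = (S − I)·e^(rT) = (96.12 − 5.7025) · e^(0.0996·24/12)
= 90.4175 · e^0.199200 = 90.4175 × 1.220426 = ¥110.35

¥110.35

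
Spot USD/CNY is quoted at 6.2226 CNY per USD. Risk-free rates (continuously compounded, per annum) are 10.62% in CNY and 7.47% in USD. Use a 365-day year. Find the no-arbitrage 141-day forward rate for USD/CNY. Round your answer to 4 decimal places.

6.2988

F = S·e^((r_CNY − r_USD)T) = 6.2226 · e^((0.1062 − 0.0747) × 141/365)
= 6.2226 · e^0.012168 = 6.2226 × 1.012242
F = 6.2988 CNY per USD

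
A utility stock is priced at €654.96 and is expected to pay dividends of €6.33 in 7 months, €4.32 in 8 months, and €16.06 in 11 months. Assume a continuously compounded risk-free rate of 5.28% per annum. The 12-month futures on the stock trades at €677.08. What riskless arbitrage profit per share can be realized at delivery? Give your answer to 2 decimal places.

€13.61 per share

PV(dividends) I = 6.33·e^(−0.0528·7/12) + 4.32·e^(−0.0528·8/12) + 16.06·e^(−0.0528·11/12) = 25.6098
Fair futures F* = (S − I)·e^(rT) = (654.96 − 25.6098)·e^0.052800 = 629.3502 × 1.054219 = 663.4729
Market €677.08 > fair 663.4729: forward overpriced → cash-and-carry (borrow at r, buy the stock and collect the dividends, short the forward).
Profit at T = |F_mkt − F*| = |677.08 − 663.4729| = €13.61 per share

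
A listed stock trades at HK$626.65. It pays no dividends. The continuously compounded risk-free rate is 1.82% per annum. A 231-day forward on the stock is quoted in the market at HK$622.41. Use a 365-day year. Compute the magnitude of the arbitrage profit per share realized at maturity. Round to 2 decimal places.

HK$11.50 per share

Fair forward: F* = S·e^(carry·T), with carry = r = 0.0182
F* = 626.65 · e^(0.0182 × 231/365) = 626.65 · e^0.011518 = 626.65 × 1.011585 = HK$633.9097
Market HK$622.41 < fair HK$633.9097: forward underpriced → reverse cash-and-carry (short spot, go long the forward).
At maturity, profit = |F_mkt − F*| = |622.41 − 633.9097| = HK$11.50 per share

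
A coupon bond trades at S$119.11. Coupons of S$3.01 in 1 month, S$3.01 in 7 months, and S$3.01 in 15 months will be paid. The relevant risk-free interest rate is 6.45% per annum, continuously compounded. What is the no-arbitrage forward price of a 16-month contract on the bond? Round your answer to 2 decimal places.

PV(coupons) I = 3.01·e^(−0.0645·1/12) + 3.01·e^(−0.0645·7/12) + 3.01·e^(−0.0645·15/12)
I = 2.9939 + 2.8989 + 2.7768 = 8.6696
F = (S − I)·e^(rT) = (119.11 − 8.6696) · e^(0.0645·16/12)
= 110.4404 · e^0.086000 = 110.4404 × 1.089806 = S$120.36

S$120.36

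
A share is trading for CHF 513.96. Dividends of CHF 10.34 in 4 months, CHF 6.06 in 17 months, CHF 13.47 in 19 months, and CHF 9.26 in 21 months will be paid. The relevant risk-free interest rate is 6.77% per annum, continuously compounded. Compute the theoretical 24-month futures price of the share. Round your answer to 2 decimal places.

CHF 547.33

PV(dividends) I = 10.34·e^(−0.0677·4/12) + 6.06·e^(−0.0677·17/12) + 13.47·e^(−0.0677·19/12) + 9.26·e^(−0.0677·21/12)
I = 10.1093 + 5.5058 + 12.1008 + 8.2254 = 35.9413
F = (S − I)·e^(rT) = (513.96 − 35.9413) · e^(0.0677·24/12)
= 478.0187 · e^0.135400 = 478.0187 × 1.144995 = CHF 547.33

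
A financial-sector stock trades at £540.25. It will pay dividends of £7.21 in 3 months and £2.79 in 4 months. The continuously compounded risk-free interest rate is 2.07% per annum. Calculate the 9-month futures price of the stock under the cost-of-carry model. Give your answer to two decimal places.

£538.60

PV(dividends) I = 7.21·e^(−0.0207·3/12) + 2.79·e^(−0.0207·4/12)
I = 7.1728 + 2.7708 = 9.9436
F = (S − I)·e^(rT) = (540.25 − 9.9436) · e^(0.0207·9/12)
= 530.3064 · e^0.015525 = 530.3064 × 1.015646 = £538.60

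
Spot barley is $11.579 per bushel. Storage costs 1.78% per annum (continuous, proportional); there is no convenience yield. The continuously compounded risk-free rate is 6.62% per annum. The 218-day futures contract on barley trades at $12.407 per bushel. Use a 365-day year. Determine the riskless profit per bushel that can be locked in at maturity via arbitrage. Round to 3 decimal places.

$0.232 per bushel

Fair futures: F* = S·e^(carry·T), with carry = (r + u) = 0.0662 + 0.0178 = 0.0840
F* = 11.579 · e^(0.0840 × 218/365) = 11.579 · e^0.050170 = 11.579 × 1.051450 = $12.1747
Market $12.407 > fair $12.1747: forward overpriced → cash-and-carry (buy spot, short the forward).
At maturity, profit = |F_mkt − F*| = |12.407 − 12.1747| = $0.232 per bushel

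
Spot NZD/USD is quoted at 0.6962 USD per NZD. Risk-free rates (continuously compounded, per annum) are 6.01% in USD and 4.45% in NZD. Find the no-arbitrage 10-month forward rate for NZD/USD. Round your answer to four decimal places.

F = S·e^((r_USD − r_NZD)T) = 0.6962 · e^((0.0601 − 0.0445) × 10/12)
= 0.6962 · e^0.013000 = 0.6962 × 1.013085
F = 0.7053 USD per NZD

0.7053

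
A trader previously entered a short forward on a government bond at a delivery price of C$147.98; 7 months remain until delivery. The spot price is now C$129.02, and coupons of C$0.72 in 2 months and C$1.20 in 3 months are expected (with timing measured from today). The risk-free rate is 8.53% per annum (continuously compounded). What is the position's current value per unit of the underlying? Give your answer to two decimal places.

PV(remaining coupons) I = 0.72·e^(−0.0853·2/12) + 1.20·e^(−0.0853·3/12) = 1.8845
Current forward F = (S − I)·e^(rT) = (129.02 − 1.8845)·e^(0.0853·7/12) = 127.1355 × 1.051017 = 133.6216
Value (long) = (F − K)·e^(−rT) = (133.6216 − 147.98) × 0.951459 = -13.6614
Short position value = −(long value) = C$13.66

C$13.66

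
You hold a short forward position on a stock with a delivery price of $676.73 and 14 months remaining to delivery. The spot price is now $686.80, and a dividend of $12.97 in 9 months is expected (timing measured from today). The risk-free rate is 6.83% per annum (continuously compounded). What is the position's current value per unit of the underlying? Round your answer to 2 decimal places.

-$49.58

PV(remaining dividends) I = 12.97·e^(−0.0683·9/12) = 12.3223
Current forward F = (S − I)·e^(rT) = (686.80 − 12.3223)·e^(0.0683·14/12) = 674.4777 × 1.082944 = 730.4216
Value (long) = (F − K)·e^(−rT) = (730.4216 − 676.73) × 0.923409 = 49.5793
Short position value = −(long value) = -$49.58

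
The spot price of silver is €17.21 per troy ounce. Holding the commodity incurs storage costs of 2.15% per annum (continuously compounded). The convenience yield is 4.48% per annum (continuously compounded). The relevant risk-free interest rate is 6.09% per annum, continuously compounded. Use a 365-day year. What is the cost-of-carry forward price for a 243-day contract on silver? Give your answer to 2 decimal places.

€17.65 per troy ounce

Net carry = r + u − y = 0.0609 + 0.0215 − 0.0448 = 0.0376
F = S·e^((r+u−y)T) = 17.21 · e^(0.0376 × 243/365) = 17.21 · e^0.025032
= 17.21 × 1.025348 = €17.65 per troy ounce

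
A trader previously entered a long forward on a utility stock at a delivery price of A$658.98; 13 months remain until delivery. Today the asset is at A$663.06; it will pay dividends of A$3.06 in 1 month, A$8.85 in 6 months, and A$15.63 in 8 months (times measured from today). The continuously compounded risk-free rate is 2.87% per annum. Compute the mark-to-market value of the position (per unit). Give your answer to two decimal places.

-A$2.86

PV(remaining dividends) I = 3.06·e^(−0.0287·1/12) + 8.85·e^(−0.0287·6/12) + 15.63·e^(−0.0287·8/12) = 27.1104
Current forward F = (S − I)·e^(rT) = (663.06 − 27.1104)·e^(0.0287·13/12) = 635.9496 × 1.031580 = 656.0329
Value (long) = (F − K)·e^(−rT) = (656.0329 − 658.98) × 0.969387 = -2.8569
Value = -A$2.86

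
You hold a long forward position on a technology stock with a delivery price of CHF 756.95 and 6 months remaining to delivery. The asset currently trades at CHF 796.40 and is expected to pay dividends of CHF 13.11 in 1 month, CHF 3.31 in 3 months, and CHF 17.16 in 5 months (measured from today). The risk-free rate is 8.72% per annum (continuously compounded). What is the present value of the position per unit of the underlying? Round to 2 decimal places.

PV(remaining dividends) I = 13.11·e^(−0.0872·1/12) + 3.31·e^(−0.0872·3/12) + 17.16·e^(−0.0872·5/12) = 32.8014
Current forward F = (S − I)·e^(rT) = (796.40 − 32.8014)·e^(0.0872·6/12) = 763.5986 × 1.044564 = 797.6276
Value (long) = (F − K)·e^(−rT) = (797.6276 − 756.95) × 0.957337 = 38.9422
Value = CHF 38.94

CHF 38.94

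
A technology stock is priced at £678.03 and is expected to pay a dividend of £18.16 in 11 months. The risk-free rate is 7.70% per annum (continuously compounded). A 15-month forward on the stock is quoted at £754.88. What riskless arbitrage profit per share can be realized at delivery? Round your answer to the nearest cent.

PV(dividends) I = 18.16·e^(−0.0770·11/12) = 16.9224
Fair forward F* = (S − I)·e^(rT) = (678.03 − 16.9224)·e^0.096250 = 661.1076 × 1.101034 = 727.9019
Market £754.88 > fair 727.9019: forward overpriced → cash-and-carry (borrow at r, buy the stock and collect the dividends, short the forward).
Profit at T = |F_mkt − F*| = |754.88 − 727.9019| = £26.98 per share

£26.98 per share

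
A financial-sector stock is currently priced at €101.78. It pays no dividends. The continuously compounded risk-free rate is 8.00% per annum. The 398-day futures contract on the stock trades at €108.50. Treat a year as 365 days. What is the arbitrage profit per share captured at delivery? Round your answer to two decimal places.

Fair futures: F* = S·e^(carry·T), with carry = r = 0.0800
F* = 101.78 · e^(0.0800 × 398/365) = 101.78 · e^0.087233 = 101.78 × 1.091151 = €111.0573
Market €108.50 < fair €111.0573: forward underpriced → reverse cash-and-carry (short spot, go long the forward).
At maturity, profit = |F_mkt − F*| = |108.50 − 111.0573| = €2.56 per share

€2.56 per share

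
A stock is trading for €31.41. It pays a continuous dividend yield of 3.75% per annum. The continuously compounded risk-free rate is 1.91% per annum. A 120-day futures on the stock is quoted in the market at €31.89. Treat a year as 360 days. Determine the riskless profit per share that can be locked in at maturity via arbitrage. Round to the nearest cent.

Fair futures: F* = S·e^(carry·T), with carry = (r − q) = 0.0191 − 0.0375 = -0.0184
F* = 31.41 · e^(-0.0184 × 120/360) = 31.41 · e^-0.006133 = 31.41 × 0.993886 = €31.2180
Market €31.89 > fair €31.2180: forward overpriced → cash-and-carry (buy spot, short the forward).
At maturity, profit = |F_mkt − F*| = |31.89 − 31.2180| = €0.67 per share

€0.67 per share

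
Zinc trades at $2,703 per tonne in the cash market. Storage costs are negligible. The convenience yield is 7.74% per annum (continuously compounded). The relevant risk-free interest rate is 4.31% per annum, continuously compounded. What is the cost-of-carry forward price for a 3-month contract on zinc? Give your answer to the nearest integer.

$2,680 per tonne

Net carry = r + u − y = 0.0431 + 0.0000 − 0.0774 = -0.0343
F = S·e^((r+u−y)T) = 2703 · e^(-0.0343 × 3/12) = 2703 · e^-0.008575
= 2703 × 0.991462 = $2,680 per tonne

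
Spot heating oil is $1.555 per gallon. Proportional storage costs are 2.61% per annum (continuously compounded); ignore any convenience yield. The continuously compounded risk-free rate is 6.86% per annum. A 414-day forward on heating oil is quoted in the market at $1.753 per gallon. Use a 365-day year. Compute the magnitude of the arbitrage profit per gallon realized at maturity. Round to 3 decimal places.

$0.022 per gallon

Fair forward: F* = S·e^(carry·T), with carry = (r + u) = 0.0686 + 0.0261 = 0.0947
F* = 1.555 · e^(0.0947 × 414/365) = 1.555 · e^0.107413 = 1.555 × 1.113394 = $1.7313
Market $1.753 > fair $1.7313: forward overpriced → cash-and-carry (buy spot, short the forward).
At maturity, profit = |F_mkt − F*| = |1.753 − 1.7313| = $0.022 per gallon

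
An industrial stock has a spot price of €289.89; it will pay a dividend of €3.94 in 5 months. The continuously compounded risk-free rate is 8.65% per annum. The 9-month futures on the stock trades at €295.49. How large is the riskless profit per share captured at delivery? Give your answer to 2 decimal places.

€9.77 per share

PV(dividends) I = 3.94·e^(−0.0865·5/12) = 3.8005
Fair futures F* = (S − I)·e^(rT) = (289.89 − 3.8005)·e^0.064875 = 286.0895 × 1.067026 = 305.2649
Market €295.49 < fair 305.2649: forward underpriced → reverse cash-and-carry (short the stock, invest proceeds at r, pay the dividends, go long the forward).
Profit at T = |F_mkt − F*| = |295.49 − 305.2649| = €9.77 per share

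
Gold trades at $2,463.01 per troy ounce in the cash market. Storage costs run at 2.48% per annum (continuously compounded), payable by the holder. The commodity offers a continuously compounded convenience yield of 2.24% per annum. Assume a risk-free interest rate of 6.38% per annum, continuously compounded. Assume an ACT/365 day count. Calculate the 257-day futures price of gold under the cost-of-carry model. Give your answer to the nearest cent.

Net carry = r + u − y = 0.0638 + 0.0248 − 0.0224 = 0.0662
F = S·e^((r+u−y)T) = 2463.01 · e^(0.0662 × 257/365) = 2463.01 · e^0.04661205
= 2463.01 × 1.04771547 = $2,580.53 per troy ounce

$2,580.53 per troy ounce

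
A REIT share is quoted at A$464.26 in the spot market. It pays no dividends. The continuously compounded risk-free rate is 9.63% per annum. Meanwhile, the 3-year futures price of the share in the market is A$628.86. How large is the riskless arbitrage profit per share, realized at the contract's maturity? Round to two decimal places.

A$9.09 per share

Fair futures: F* = S·e^(carry·T), with carry = r = 0.0963
F* = 464.26 · e^(0.0963 × 3) = 464.26 · e^0.288900 = 464.26 × 1.334958 = A$619.7676
Market A$628.86 > fair A$619.7676: forward overpriced → cash-and-carry (buy spot, short the forward).
At maturity, profit = |F_mkt − F*| = |628.86 − 619.7676| = A$9.09 per share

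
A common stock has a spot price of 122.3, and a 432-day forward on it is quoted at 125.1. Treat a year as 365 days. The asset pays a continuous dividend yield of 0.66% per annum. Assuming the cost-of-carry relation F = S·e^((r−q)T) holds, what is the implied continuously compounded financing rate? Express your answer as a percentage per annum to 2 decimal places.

From F = S·e^((r−q)T): (r − q) = ln(F/S)/T
ln(125.1/122.3) = ln(1.022895) = 0.022637
(r − q) = 0.022637 / (432/365) = 0.019126
r = ln(F/S)/T + q = 0.019126 + 0.0066 = 0.025726
r = 2.57%

2.57%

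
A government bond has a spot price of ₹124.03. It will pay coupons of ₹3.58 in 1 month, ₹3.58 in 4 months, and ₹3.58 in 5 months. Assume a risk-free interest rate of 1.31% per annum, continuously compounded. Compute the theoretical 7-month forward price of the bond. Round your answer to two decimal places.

PV(coupons) I = 3.58·e^(−0.0131·1/12) + 3.58·e^(−0.0131·4/12) + 3.58·e^(−0.0131·5/12)
I = 3.5761 + 3.5644 + 3.5605 = 10.7010
F = (S − I)·e^(rT) = (124.03 − 10.7010) · e^(0.0131·7/12)
= 113.3290 · e^0.007642 = 113.3290 × 1.007671 = ₹114.20

₹114.20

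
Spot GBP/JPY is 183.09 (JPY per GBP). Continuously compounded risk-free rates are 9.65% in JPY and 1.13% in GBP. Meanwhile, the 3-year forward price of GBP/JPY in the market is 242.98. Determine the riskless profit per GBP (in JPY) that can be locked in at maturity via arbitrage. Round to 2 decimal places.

Fair forward: F* = S·e^(carry·T), with carry = (r_JPY − r_GBP) = 0.0965 − 0.0113 = 0.0852
F* = 183.09 · e^(0.0852 × 3) = 183.09 · e^0.255600 = 183.09 × 1.291236 = 236.4124
Market 242.98 > fair 236.4124: forward overpriced → cash-and-carry (buy spot, short the forward).
At maturity, profit = |F_mkt − F*| = |242.98 − 236.4124| = 6.57 per GBP (in JPY)

6.57 per GBP (in JPY)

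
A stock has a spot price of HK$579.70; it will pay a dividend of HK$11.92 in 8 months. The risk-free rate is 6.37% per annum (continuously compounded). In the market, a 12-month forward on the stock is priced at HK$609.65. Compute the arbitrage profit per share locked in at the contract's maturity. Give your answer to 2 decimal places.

PV(dividends) I = 11.92·e^(−0.0637·8/12) = 11.4244
Fair forward F* = (S − I)·e^(rT) = (579.70 − 11.4244)·e^0.063700 = 568.2756 × 1.065773 = 605.6528
Market HK$609.65 > fair 605.6528: forward overpriced → cash-and-carry (borrow at r, buy the stock and collect the dividends, short the forward).
Profit at T = |F_mkt − F*| = |609.65 − 605.6528| = HK$4.00 per share

HK$4.00 per share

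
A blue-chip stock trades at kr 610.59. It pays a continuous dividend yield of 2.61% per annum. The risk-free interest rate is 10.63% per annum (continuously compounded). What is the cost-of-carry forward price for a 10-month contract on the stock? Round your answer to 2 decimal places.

kr 652.79

F = S·e^((r − q)T) = 610.59 · e^((0.1063 − 0.0261) × 10/12)
= 610.59 · e^0.066833 = 610.59 × 1.069117
F = kr 652.79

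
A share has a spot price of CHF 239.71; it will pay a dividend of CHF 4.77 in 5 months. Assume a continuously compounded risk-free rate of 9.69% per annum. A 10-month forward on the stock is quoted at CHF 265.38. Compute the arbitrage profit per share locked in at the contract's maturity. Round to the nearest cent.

CHF 10.48 per share

PV(dividends) I = 4.77·e^(−0.0969·5/12) = 4.5812
Fair forward F* = (S − I)·e^(rT) = (239.71 − 4.5812)·e^0.080750 = 235.1288 × 1.084100 = 254.9031
Market CHF 265.38 > fair 254.9031: forward overpriced → cash-and-carry (borrow at r, buy the stock and collect the dividends, short the forward).
Profit at T = |F_mkt − F*| = |265.38 − 254.9031| = CHF 10.48 per share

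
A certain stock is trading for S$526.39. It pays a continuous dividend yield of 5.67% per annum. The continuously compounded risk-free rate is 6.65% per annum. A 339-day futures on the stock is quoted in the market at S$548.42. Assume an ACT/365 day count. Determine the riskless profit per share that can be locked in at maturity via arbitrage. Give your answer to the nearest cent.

Fair futures: F* = S·e^(carry·T), with carry = (r − q) = 0.0665 − 0.0567 = 0.0098
F* = 526.39 · e^(0.0098 × 339/365) = 526.39 · e^0.009102 = 526.39 × 1.009144 = S$531.2033
Market S$548.42 > fair S$531.2033: forward overpriced → cash-and-carry (buy spot, short the forward).
At maturity, profit = |F_mkt − F*| = |548.42 − 531.2033| = S$17.22 per share

S$17.22 per share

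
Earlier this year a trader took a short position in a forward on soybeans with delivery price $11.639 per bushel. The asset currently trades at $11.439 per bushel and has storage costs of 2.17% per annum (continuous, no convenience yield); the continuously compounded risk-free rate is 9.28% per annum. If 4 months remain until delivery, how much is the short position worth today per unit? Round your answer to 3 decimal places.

-$0.238 per bushel

Current fair forward for the remaining 4 months: F = S·e^((r + u)·T), (r + u) = 0.0928 + 0.0217 = 0.1145
F = 11.439 · e^(0.1145 × 4/12) = 11.439 × 1.038904 = 11.8840
Value of long forward = (F − K)·e^(−rT) = (11.8840 − 11.639) · e^(−0.0928·4/12)
= 0.2450 × 0.969540 = 0.238
Short position value = −(long value) = -$0.238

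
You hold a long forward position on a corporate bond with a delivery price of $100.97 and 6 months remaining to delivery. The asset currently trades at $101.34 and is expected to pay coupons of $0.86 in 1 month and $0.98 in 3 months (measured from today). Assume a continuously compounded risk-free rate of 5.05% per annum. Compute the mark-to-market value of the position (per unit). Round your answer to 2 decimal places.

PV(remaining coupons) I = 0.86·e^(−0.0505·1/12) + 0.98·e^(−0.0505·3/12) = 1.8241
Current forward F = (S − I)·e^(rT) = (101.34 − 1.8241)·e^(0.0505·6/12) = 99.5159 × 1.025571 = 102.0606
Value (long) = (F − K)·e^(−rT) = (102.0606 − 100.97) × 0.975066 = 1.0634
Value = $1.06

$1.06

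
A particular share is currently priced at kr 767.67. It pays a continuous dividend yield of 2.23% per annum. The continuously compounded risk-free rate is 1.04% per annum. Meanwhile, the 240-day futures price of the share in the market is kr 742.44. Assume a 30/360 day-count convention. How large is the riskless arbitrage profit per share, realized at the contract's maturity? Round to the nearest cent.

kr 19.16 per share

Fair futures: F* = S·e^(carry·T), with carry = (r − q) = 0.0104 − 0.0223 = -0.0119
F* = 767.67 · e^(-0.0119 × 240/360) = 767.67 · e^-0.007933 = 767.67 × 0.992098 = kr 761.6039
Market kr 742.44 < fair kr 761.6039: forward underpriced → reverse cash-and-carry (short spot, go long the forward).
At maturity, profit = |F_mkt − F*| = |742.44 − 761.6039| = kr 19.16 per share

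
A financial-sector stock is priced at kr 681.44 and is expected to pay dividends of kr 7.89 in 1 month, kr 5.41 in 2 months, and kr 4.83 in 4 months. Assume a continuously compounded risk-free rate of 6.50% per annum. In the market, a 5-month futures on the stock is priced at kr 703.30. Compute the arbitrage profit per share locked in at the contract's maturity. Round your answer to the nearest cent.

kr 21.57 per share

PV(dividends) I = 7.89·e^(−0.0650·1/12) + 5.41·e^(−0.0650·2/12) + 4.83·e^(−0.0650·4/12) = 17.9256
Fair futures F* = (S − I)·e^(rT) = (681.44 − 17.9256)·e^0.027083 = 663.5144 × 1.027453 = 681.7299
Market kr 703.30 > fair 681.7299: forward overpriced → cash-and-carry (borrow at r, buy the stock and collect the dividends, short the forward).
Profit at T = |F_mkt − F*| = |703.30 − 681.7299| = kr 21.57 per share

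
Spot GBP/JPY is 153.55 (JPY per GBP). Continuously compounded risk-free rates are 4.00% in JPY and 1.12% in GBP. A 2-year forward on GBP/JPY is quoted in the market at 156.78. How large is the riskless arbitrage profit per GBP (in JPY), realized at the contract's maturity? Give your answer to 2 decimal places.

Fair forward: F* = S·e^(carry·T), with carry = (r_JPY − r_GBP) = 0.0400 − 0.0112 = 0.0288
F* = 153.55 · e^(0.0288 × 2) = 153.55 · e^0.057600 = 153.55 × 1.059291 = 162.6541
Market 156.78 < fair 162.6541: forward underpriced → reverse cash-and-carry (short spot, go long the forward).
At maturity, profit = |F_mkt − F*| = |156.78 − 162.6541| = 5.87 per GBP (in JPY)

5.87 per GBP (in JPY)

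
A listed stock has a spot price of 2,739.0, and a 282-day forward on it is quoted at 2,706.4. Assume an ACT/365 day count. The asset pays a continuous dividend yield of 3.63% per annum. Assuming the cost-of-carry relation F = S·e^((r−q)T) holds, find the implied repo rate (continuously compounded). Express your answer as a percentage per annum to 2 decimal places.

2.08%

From F = S·e^((r−q)T): (r − q) = ln(F/S)/T
ln(2706.4/2739.0) = ln(0.988098) = -0.011973
(r − q) = -0.011973 / (282/365) = -0.015497
r = ln(F/S)/T + q = -0.015497 + 0.0363 = 0.020803
r = 2.08%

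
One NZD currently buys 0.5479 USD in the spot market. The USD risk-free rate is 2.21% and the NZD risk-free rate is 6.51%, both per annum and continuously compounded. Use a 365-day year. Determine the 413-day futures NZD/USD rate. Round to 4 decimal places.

F = S·e^((r_USD − r_NZD)T) = 0.5479 · e^((0.0221 − 0.0651) × 413/365)
= 0.5479 · e^-0.048655 = 0.5479 × 0.952510
F = 0.5219 USD per NZD

0.5219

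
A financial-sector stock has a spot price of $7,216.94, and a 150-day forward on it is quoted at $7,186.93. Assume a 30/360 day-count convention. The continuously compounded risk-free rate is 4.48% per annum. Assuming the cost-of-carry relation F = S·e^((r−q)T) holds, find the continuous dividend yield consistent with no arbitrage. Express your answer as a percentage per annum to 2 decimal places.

5.48%

From F = S·e^((r−q)T): (r − q) = ln(F/S)/T
ln(7186.93/7216.94) = ln(0.995842) = -0.004167
(r − q) = -0.004167 / (150/360) = -0.010001
q = r − ln(F/S)/T = 0.0448 + 0.010001 = 0.054801
q = 5.48%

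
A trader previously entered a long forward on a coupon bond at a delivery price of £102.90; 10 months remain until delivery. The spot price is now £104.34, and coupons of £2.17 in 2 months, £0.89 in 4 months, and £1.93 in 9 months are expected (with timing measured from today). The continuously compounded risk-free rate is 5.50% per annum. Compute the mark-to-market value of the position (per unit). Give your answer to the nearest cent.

£1.17

PV(remaining coupons) I = 2.17·e^(−0.0550·2/12) + 0.89·e^(−0.0550·4/12) + 1.93·e^(−0.0550·9/12) = 4.8760
Current forward F = (S − I)·e^(rT) = (104.34 − 4.8760)·e^(0.0550·10/12) = 99.4640 × 1.046900 = 104.1289
Value (long) = (F − K)·e^(−rT) = (104.1289 − 102.90) × 0.955201 = 1.1738
Value = £1.17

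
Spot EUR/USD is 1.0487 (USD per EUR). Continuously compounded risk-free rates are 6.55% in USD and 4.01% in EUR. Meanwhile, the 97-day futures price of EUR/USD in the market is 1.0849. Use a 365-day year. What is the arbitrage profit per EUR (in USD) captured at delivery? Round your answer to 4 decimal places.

0.0291 per EUR (in USD)

Fair futures: F* = S·e^(carry·T), with carry = (r_USD − r_EUR) = 0.0655 − 0.0401 = 0.0254
F* = 1.0487 · e^(0.0254 × 97/365) = 1.0487 · e^0.006750 = 1.0487 × 1.006773 = 1.0558
Market 1.0849 > fair 1.0558: forward overpriced → cash-and-carry (buy spot, short the forward).
At maturity, profit = |F_mkt − F*| = |1.0849 − 1.0558| = 0.0291 per EUR (in USD)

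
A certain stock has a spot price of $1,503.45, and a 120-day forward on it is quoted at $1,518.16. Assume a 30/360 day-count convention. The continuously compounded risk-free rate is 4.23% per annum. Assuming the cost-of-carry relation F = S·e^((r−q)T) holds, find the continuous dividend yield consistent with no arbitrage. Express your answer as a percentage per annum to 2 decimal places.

1.31%

From F = S·e^((r−q)T): (r − q) = ln(F/S)/T
ln(1518.16/1503.45) = ln(1.009784) = 0.009736
(r − q) = 0.009736 / (120/360) = 0.029208
q = r − ln(F/S)/T = 0.0423 − 0.029208 = 0.013092
q = 1.31%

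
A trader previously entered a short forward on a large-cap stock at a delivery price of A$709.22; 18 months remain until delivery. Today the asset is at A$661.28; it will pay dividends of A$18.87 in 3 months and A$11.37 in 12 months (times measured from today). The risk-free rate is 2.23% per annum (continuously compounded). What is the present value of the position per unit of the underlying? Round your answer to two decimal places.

PV(remaining dividends) I = 18.87·e^(−0.0223·3/12) + 11.37·e^(−0.0223·12/12) = 29.8843
Current forward F = (S − I)·e^(rT) = (661.28 − 29.8843)·e^(0.0223·18/12) = 631.3957 × 1.034016 = 652.8733
Value (long) = (F − K)·e^(−rT) = (652.8733 − 709.22) × 0.967103 = -54.4931
Short position value = −(long value) = A$54.49

A$54.49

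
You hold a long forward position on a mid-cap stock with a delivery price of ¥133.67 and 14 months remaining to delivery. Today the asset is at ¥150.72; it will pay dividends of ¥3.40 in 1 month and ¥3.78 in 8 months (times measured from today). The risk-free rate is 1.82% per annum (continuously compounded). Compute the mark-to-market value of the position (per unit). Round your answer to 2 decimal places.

¥12.73

PV(remaining dividends) I = 3.40·e^(−0.0182·1/12) + 3.78·e^(−0.0182·8/12) = 7.1293
Current forward F = (S − I)·e^(rT) = (150.72 − 7.1293)·e^(0.0182·14/12) = 143.5907 × 1.021460 = 146.6722
Value (long) = (F − K)·e^(−rT) = (146.6722 − 133.67) × 0.978991 = 12.7290
Value = ¥12.73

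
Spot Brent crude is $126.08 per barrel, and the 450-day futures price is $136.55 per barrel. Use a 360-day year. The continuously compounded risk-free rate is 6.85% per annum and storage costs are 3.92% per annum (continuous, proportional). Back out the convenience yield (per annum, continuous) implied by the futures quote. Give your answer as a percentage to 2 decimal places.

F = S·e^((r+u−y)T) ⇒ (r+u−y) = ln(F/S)/T
ln(136.55/126.08) = 0.079774; /T ⇒ 0.063819
y = r + u − ln(F/S)/T = 0.0685 + 0.0392 − 0.063819 = 0.043881
y = 4.39%

4.39%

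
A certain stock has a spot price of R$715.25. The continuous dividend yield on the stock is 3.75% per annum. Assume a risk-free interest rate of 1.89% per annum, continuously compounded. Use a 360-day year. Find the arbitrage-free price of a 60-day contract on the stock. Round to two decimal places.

R$713.04

F = S·e^((r − q)T) = 715.25 · e^((0.0189 − 0.0375) × 60/360)
= 715.25 · e^-0.003100 = 715.25 × 0.996905
F = R$713.04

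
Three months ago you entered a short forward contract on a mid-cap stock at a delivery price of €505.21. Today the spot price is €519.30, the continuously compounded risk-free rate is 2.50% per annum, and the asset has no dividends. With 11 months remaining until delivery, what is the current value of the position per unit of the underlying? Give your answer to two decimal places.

Current fair forward for the remaining 11 months: F = S·e^(r·T), r = 0.0250
F = 519.30 · e^(0.0250 × 11/12) = 519.30 × 1.023181 = 531.3379
Value of long forward = (F − K)·e^(−rT) = (531.3379 − 505.21) · e^(−0.0250·11/12)
= 26.1279 × 0.977344 = 25.54
Short position value = −(long value) = -€25.54

-€25.54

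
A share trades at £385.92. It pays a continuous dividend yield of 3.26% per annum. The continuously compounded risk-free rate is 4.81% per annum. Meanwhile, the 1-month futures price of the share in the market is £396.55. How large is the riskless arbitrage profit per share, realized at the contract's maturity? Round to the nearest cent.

Fair futures: F* = S·e^(carry·T), with carry = (r − q) = 0.0481 − 0.0326 = 0.0155
F* = 385.92 · e^(0.0155 × 1/12) = 385.92 · e^0.001292 = 385.92 × 1.001293 = £386.4190
Market £396.55 > fair £386.4190: forward overpriced → cash-and-carry (buy spot, short the forward).
At maturity, profit = |F_mkt − F*| = |396.55 − 386.4190| = £10.13 per share

£10.13 per share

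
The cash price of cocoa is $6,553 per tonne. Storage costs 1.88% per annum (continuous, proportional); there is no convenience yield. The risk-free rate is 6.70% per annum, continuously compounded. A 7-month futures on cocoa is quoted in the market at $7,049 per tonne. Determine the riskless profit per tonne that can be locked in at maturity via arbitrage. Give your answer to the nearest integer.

$160 per tonne

Fair futures: F* = S·e^(carry·T), with carry = (r + u) = 0.0670 + 0.0188 = 0.0858
F* = 6553 · e^(0.0858 × 7/12) = 6553 · e^0.050050 = 6553 × 1.051324 = $6889.3262
Market $7049 > fair $6889.3262: forward overpriced → cash-and-carry (buy spot, short the forward).
At maturity, profit = |F_mkt − F*| = |7049 − 6889.3262| = $160 per tonne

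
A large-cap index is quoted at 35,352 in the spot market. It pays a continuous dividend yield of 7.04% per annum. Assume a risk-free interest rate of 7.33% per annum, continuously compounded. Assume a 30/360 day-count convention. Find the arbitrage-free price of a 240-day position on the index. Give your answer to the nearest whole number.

F = S·e^((r − q)T) = 35352 · e^((0.0733 − 0.0704) × 240/360)
= 35352 · e^0.001933 = 35352 × 1.001935
F = 35,420

35,420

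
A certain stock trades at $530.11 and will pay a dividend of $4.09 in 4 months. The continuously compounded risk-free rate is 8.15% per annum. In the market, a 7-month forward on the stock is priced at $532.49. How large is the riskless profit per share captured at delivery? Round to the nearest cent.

$19.26 per share

PV(dividends) I = 4.09·e^(−0.0815·4/12) = 3.9804
Fair forward F* = (S − I)·e^(rT) = (530.11 − 3.9804)·e^0.047542 = 526.1296 × 1.048690 = 551.7469
Market $532.49 < fair 551.7469: forward underpriced → reverse cash-and-carry (short the stock, invest proceeds at r, pay the dividends, go long the forward).
Profit at T = |F_mkt − F*| = |532.49 − 551.7469| = $19.26 per share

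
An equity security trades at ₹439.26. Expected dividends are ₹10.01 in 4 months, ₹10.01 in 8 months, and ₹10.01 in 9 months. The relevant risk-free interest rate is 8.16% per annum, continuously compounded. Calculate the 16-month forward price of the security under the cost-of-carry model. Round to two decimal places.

₹457.82

PV(dividends) I = 10.01·e^(−0.0816·4/12) + 10.01·e^(−0.0816·8/12) + 10.01·e^(−0.0816·9/12)
I = 9.7414 + 9.4800 + 9.4158 = 28.6372
F = (S − I)·e^(rT) = (439.26 − 28.6372) · e^(0.0816·16/12)
= 410.6228 · e^0.108800 = 410.6228 × 1.114939 = ₹457.82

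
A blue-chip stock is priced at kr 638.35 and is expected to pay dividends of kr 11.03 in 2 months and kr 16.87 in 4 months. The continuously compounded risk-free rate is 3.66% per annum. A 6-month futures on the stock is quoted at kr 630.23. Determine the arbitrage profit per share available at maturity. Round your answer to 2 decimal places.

kr 8.23 per share

PV(dividends) I = 11.03·e^(−0.0366·2/12) + 16.87·e^(−0.0366·4/12) = 27.6284
Fair futures F* = (S − I)·e^(rT) = (638.35 − 27.6284)·e^0.018300 = 610.7216 × 1.018468 = 622.0004
Market kr 630.23 > fair 622.0004: forward overpriced → cash-and-carry (borrow at r, buy the stock and collect the dividends, short the forward).
Profit at T = |F_mkt − F*| = |630.23 − 622.0004| = kr 8.23 per share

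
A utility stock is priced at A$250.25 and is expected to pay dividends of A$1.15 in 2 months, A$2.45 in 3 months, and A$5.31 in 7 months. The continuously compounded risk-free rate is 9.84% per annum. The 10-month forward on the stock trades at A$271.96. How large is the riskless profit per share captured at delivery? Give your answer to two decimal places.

PV(dividends) I = 1.15·e^(−0.0984·2/12) + 2.45·e^(−0.0984·3/12) + 5.31·e^(−0.0984·7/12) = 8.5355
Fair forward F* = (S − I)·e^(rT) = (250.25 − 8.5355)·e^0.082000 = 241.7145 × 1.085456 = 262.3705
Market A$271.96 > fair 262.3705: forward overpriced → cash-and-carry (borrow at r, buy the stock and collect the dividends, short the forward).
Profit at T = |F_mkt − F*| = |271.96 − 262.3705| = A$9.59 per share

A$9.59 per share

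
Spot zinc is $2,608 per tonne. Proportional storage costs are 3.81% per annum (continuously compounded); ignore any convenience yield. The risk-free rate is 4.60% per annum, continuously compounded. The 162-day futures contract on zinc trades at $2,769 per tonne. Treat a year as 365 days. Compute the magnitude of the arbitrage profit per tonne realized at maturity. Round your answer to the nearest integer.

$62 per tonne

Fair futures: F* = S·e^(carry·T), with carry = (r + u) = 0.0460 + 0.0381 = 0.0841
F* = 2608 · e^(0.0841 × 162/365) = 2608 · e^0.037327 = 2608 × 1.038032 = $2707.1875
Market $2769 > fair $2707.1875: forward overpriced → cash-and-carry (buy spot, short the forward).
At maturity, profit = |F_mkt − F*| = |2769 − 2707.1875| = $62 per tonne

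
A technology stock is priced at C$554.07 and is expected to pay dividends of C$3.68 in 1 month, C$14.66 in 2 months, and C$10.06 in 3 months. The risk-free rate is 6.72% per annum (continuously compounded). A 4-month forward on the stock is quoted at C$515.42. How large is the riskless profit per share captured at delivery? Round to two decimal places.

C$22.52 per share

PV(dividends) I = 3.68·e^(−0.0672·1/12) + 14.66·e^(−0.0672·2/12) + 10.06·e^(−0.0672·3/12) = 28.0486
Fair forward F* = (S − I)·e^(rT) = (554.07 − 28.0486)·e^0.022400 = 526.0214 × 1.022653 = 537.9374
Market C$515.42 < fair 537.9374: forward underpriced → reverse cash-and-carry (short the stock, invest proceeds at r, pay the dividends, go long the forward).
Profit at T = |F_mkt − F*| = |515.42 − 537.9374| = C$22.52 per share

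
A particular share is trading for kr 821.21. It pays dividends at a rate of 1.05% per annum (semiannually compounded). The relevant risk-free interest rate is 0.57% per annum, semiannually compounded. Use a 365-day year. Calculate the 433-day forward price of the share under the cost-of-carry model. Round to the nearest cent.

F = S · (1+r/2)^(2T) / (1+q/2)^(2T)
= 821.21 × 1.006775 / 1.012501 = 821.21 × 0.994345
F = kr 816.57

kr 816.57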